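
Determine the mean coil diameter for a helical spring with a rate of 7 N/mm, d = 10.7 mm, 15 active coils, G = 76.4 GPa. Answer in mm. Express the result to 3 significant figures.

106 mm

D = (Gd⁴/(8N_a·k))^(1/3) = (76.4×10³·10.7⁴/(8·15·7))^(1/3)
  = (1.1922e+06)^(1/3) = 106.0351 mm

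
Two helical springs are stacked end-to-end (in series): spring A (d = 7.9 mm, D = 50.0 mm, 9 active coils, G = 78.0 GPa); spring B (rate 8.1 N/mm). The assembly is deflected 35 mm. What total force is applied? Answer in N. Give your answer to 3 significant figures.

229 N

k_A = Gd⁴/(8D³N_a) = (78.0×10³)(7.9⁴)/(8·50.0³·9) = 33.757 N/mm
Series: 1/k_eq = 1/33.757 + 1/8.1 = 0.15308; k_eq = 6.5325 N/mm
F = k_eq·δ = 6.5325·35 = 228.64 N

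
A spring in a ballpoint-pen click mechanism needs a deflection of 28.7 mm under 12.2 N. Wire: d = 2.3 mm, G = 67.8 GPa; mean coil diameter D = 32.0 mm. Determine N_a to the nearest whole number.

Required rate k = F/δ = 12.2/28.7 = 0.42509 N/mm
N_a = Gd⁴/(8D³k) = (67.8×10³ × 2.3⁴)/(8 × 32.0³ × 0.42509)
    = 1.89732e+06 / 111434 = 17.03 → 17 coils

17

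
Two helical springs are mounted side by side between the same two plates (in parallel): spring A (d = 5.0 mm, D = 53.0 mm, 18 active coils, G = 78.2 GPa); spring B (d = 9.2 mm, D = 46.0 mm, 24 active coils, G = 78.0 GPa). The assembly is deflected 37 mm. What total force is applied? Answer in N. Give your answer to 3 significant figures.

k_A = Gd⁴/(8D³N_a) = (78.2×10³)(5.0⁴)/(8·53.0³·18) = 2.2798 N/mm
k_B = Gd⁴/(8D³N_a) = (78.0×10³)(9.2⁴)/(8·46.0³·24) = 29.9 N/mm
Parallel: k_eq = 2.2798 + 29.9 = 32.18 N/mm
F = k_eq·δ = 32.18·37 = 1190.7 N

1190 N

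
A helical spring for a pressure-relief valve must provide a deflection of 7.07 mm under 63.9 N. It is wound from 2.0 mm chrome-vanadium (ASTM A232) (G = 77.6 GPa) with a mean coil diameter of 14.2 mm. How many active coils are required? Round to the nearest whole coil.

Required rate k = F/δ = 63.9/7.07 = 9.0382 N/mm
N_a = Gd⁴/(8D³k) = (77.6×10³ × 2.0⁴)/(8 × 14.2³ × 9.0382)
    = 1.2416e+06 / 207032 = 5.997 → 6 coils

6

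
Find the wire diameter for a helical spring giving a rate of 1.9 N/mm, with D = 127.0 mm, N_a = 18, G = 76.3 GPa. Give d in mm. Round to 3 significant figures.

9.26 mm

d = (8D³N_a·k / G)^(1/4) = (8·127.0³·18·1.9 / (76.3×10³))^0.25
  = (7345.2)^0.25 = 9.2576 mm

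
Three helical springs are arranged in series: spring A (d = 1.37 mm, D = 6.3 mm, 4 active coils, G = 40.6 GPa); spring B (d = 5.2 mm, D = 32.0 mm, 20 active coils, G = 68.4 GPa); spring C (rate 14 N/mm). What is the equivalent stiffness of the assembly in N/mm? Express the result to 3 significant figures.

4.31 N/mm

k_A = Gd⁴/(8D³N_a) = (40.6×10³)(1.37⁴)/(8·6.3³·4) = 17.875 N/mm
k_B = Gd⁴/(8D³N_a) = (68.4×10³)(5.2⁴)/(8·32.0³·20) = 9.5389 N/mm
Series: 1/k_eq = 1/17.875 + 1/9.5389 + 1/14 = 0.23221; k_eq = 4.3065 N/mm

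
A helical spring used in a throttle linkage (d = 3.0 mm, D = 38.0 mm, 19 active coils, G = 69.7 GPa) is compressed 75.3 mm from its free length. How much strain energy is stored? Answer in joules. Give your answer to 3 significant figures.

1.92 J

k = Gd⁴/(8D³N_a) = (69.7×10³)(3.0⁴)/(8·38.0³·19) = 0.6769 N/mm
U = ½kδ² = 0.5 × 0.6769 × 75.3² = 1919 N·mm = 1.919 J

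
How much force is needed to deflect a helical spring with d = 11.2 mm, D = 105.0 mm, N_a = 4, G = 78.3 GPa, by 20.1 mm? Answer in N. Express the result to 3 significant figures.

669 N

k = Gd⁴/(8D³N_a) = (78.3×10³)(11.2⁴)/(8·105.0³·4) = 33.26 N/mm
F = k·δ = 33.26 × 20.1 = 668.52 N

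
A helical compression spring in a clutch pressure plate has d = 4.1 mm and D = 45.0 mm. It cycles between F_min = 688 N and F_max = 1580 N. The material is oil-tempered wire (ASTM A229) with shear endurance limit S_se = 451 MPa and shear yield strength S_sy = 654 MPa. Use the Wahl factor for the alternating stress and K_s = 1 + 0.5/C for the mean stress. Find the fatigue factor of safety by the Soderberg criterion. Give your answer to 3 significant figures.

C = D/d = 45.0/4.1 = 10.9756; K_W = (4C−1)/(4C−4)+0.615/C = 1.1312; K_s = 1+0.5/C = 1.0456
F_a = (F_max−F_min)/2 = 446 N; F_m = (F_max+F_min)/2 = 1134 N
τ_a = K_W·8F_aD/(πd³) = 1.1312 × 741.54 = 838.85 MPa
τ_m = K_s·8F_mD/(πd³) = 1.0456 × 1885.4 = 1971.3 MPa
Soderberg: 1/n_f = τ_a/S_se + τ_m/S_sy = 838.85/451 + 1971.3/654 = 1.85997 + 3.01428 = 4.8742
n_f = 1/4.8742 = 0.2052

0.205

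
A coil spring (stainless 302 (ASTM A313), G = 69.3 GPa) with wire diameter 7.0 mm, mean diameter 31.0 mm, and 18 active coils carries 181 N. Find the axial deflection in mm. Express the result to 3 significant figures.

k = Gd⁴/(8D³N_a) = (69.3×10³)(7.0⁴)/(8·31.0³·18) = 38.786 N/mm
δ = F/k = 181 / 38.786 = 4.6666 mm

4.67 mm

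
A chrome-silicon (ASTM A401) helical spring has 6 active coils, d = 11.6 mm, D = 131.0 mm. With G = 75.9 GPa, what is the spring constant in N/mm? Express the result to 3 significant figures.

k = Gd⁴/(8D³N_a) = (75.9×10³ × 11.6⁴) / (8 × 131.0³ × 6)
  = 1.37428e+09 / 1.07908e+08 = 12.736 N/mm

12.7 N/mm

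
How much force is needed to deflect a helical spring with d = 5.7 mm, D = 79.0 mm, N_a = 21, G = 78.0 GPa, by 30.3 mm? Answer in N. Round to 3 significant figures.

30.1 N

k = Gd⁴/(8D³N_a) = (78.0×10³)(5.7⁴)/(8·79.0³·21) = 0.99404 N/mm
F = k·δ = 0.99404 × 30.3 = 30.119 N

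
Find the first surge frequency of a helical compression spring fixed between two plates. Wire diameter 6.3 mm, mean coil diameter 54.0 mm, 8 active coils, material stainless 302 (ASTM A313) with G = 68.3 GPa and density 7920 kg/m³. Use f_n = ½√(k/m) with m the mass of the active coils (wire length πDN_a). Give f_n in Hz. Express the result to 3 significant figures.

k = Gd⁴/(8D³N_a) = (68.3×10³)(6.3⁴)/(8·54.0³·8) = 10.676 N/mm = 10676 N/m
Wire length L = πDN_a = π·54.0·8 = 1357.2 mm
m = ρ·(πd²/4)·L = 7920 × 31.172×10⁻⁶ m² × 1.3572 m = 0.33507 kg
f_n = ½√(k/m) = 0.5·√(10676/0.33507) = 0.5·√(31863) = 89.252 Hz

89.3 Hz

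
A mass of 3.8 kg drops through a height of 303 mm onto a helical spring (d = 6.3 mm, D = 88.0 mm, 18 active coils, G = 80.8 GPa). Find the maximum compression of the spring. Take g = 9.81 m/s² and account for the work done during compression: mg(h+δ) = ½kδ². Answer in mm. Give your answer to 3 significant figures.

k = Gd⁴/(8D³N_a) = (80.8×10³)(6.3⁴)/(8·88.0³·18) = 1.2971 N/mm
W = mg = 3.8 × 9.81 = 37.278 N
½kδ² − Wδ − Wh = 0 → δ = (W + √(W² + 2kWh))/k
δ = (37.278 + √(1389.6 + 29301.4))/1.2971 = (37.278 + 175.19)/1.2971 = 163.81 mm

164 mm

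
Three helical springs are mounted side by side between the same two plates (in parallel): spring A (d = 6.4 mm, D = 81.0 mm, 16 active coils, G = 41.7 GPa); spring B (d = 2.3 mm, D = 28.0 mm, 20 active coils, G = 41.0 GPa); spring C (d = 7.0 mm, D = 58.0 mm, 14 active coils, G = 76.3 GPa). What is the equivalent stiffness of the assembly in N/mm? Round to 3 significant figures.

9.74 N/mm

k_A = Gd⁴/(8D³N_a) = (41.7×10³)(6.4⁴)/(8·81.0³·16) = 1.0285 N/mm
k_B = Gd⁴/(8D³N_a) = (41.0×10³)(2.3⁴)/(8·28.0³·20) = 0.32666 N/mm
k_C = Gd⁴/(8D³N_a) = (76.3×10³)(7.0⁴)/(8·58.0³·14) = 8.3833 N/mm
Parallel: k_eq = 1.0285 + 0.32666 + 8.3833 = 9.7384 N/mm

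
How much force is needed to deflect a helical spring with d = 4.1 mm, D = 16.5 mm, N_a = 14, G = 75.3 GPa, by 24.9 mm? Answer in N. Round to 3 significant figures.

k = Gd⁴/(8D³N_a) = (75.3×10³)(4.1⁴)/(8·16.5³·14) = 42.292 N/mm
F = k·δ = 42.292 × 24.9 = 1053.1 N

1050 N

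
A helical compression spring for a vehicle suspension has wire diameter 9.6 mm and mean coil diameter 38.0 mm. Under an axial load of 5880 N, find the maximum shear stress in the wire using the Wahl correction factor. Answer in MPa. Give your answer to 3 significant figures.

906 MPa

Spring index C = D/d = 38.0/9.6 = 3.9583
K_W = (4C−1)/(4C−4) + 0.615/C = 14.833/11.833 + 0.1554 = 1.4089
τ₀ = 8FD/(πd³) = 8·5880·38.0/(π·9.6³) = 1.78752e+06/2779.5 = 643.11 MPa
τ_max = K·τ₀ = 1.4089 × 643.11 = 906.08 MPa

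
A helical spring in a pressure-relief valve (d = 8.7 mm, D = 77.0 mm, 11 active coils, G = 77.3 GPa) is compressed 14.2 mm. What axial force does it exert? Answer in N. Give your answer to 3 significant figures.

157 N

k = Gd⁴/(8D³N_a) = (77.3×10³)(8.7⁴)/(8·77.0³·11) = 11.023 N/mm
F = k·δ = 11.023 × 14.2 = 156.53 N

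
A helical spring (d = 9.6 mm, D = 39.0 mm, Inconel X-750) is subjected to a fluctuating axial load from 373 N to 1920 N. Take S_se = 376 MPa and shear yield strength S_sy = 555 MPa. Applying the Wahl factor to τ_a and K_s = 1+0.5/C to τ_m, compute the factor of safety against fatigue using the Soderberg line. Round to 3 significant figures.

1.72

C = D/d = 39.0/9.6 = 4.0625; K_W = (4C−1)/(4C−4)+0.615/C = 1.3963; K_s = 1+0.5/C = 1.1231
F_a = (F_max−F_min)/2 = 773.5 N; F_m = (F_max+F_min)/2 = 1146.5 N
τ_a = K_W·8F_aD/(πd³) = 1.3963 × 86.826 = 121.23 MPa
τ_m = K_s·8F_mD/(πd³) = 1.1231 × 128.7 = 144.54 MPa
Soderberg: 1/n_f = τ_a/S_se + τ_m/S_sy = 121.23/376 + 144.54/555 = 0.32243 + 0.26042 = 0.58286
n_f = 1/0.58286 = 1.716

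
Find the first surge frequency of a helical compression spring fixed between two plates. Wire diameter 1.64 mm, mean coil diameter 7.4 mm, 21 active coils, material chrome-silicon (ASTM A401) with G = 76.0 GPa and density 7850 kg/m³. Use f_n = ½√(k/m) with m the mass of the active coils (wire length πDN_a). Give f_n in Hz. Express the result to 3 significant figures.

k = Gd⁴/(8D³N_a) = (76.0×10³)(1.64⁴)/(8·7.4³·21) = 8.0758 N/mm = 8075.8 N/m
Wire length L = πDN_a = π·7.4·21 = 488.2 mm
m = ρ·(πd²/4)·L = 7850 × 2.1124×10⁻⁶ m² × 0.4882 m = 0.0080956 kg
f_n = ½√(k/m) = 0.5·√(8075.8/0.0080956) = 0.5·√(9.9755e+05) = 499.39 Hz

499 Hz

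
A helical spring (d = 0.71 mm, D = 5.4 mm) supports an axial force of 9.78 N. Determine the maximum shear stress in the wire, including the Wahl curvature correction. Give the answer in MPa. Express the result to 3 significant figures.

449 MPa

Spring index C = D/d = 5.4/0.71 = 7.6056
K_W = (4C−1)/(4C−4) + 0.615/C = 29.423/26.423 + 0.0809 = 1.1944
τ₀ = 8FD/(πd³) = 8·9.78·5.4/(π·0.71³) = 422.496/1.1244 = 375.75 MPa
τ_max = K·τ₀ = 1.1944 × 375.75 = 448.79 MPa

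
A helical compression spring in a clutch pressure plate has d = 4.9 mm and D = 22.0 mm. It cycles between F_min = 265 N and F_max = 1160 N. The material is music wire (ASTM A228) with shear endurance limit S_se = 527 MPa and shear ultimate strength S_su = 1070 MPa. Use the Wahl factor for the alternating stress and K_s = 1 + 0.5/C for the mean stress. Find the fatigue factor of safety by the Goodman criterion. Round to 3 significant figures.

C = D/d = 22.0/4.9 = 4.4898; K_W = (4C−1)/(4C−4)+0.615/C = 1.3519; K_s = 1+0.5/C = 1.1114
F_a = (F_max−F_min)/2 = 447.5 N; F_m = (F_max+F_min)/2 = 712.5 N
τ_a = K_W·8F_aD/(πd³) = 1.3519 × 213.09 = 288.08 MPa
τ_m = K_s·8F_mD/(πd³) = 1.1114 × 339.28 = 377.06 MPa
Goodman: 1/n_f = τ_a/S_se + τ_m/S_su = 288.08/527 + 377.06/1070 = 0.54664 + 0.35240 = 0.89903
n_f = 1/0.89903 = 1.112

1.11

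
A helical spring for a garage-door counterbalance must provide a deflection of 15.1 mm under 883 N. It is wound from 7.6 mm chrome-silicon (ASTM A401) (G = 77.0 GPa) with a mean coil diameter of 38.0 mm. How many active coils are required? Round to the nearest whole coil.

Required rate k = F/δ = 883/15.1 = 58.477 N/mm
N_a = Gd⁴/(8D³k) = (77.0×10³ × 7.6⁴)/(8 × 38.0³ × 58.477)
    = 2.56889e+08 / 2.56699e+07 = 10.01 → 10 coils

10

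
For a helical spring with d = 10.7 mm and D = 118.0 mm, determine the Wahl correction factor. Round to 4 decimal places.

1.1306

C = D/d = 118.0/10.7 = 11.0280
K_W = (4C−1)/(4C−4) + 0.615/C = 43.112/40.112 + 0.0558 = 1.1306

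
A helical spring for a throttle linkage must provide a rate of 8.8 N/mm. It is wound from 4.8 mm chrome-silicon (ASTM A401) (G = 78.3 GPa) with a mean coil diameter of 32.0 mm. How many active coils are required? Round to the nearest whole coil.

18

N_a = Gd⁴/(8D³k) = (78.3×10³ × 4.8⁴)/(8 × 32.0³ × 8.8)
    = 4.15649e+07 / 2.30687e+06 = 18.02 → 18 coils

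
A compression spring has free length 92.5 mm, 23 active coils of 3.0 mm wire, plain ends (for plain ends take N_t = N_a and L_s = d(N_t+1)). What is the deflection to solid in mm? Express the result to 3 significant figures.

N_t = 23; L_s = 3.0·24 = 72 mm
δ_solid = L₀ − L_s = 92.5 − 72 = 20.5 mm

20.5 mm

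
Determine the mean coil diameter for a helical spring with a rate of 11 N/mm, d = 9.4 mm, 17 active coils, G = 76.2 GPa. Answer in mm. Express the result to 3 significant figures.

73.5 mm

D = (Gd⁴/(8N_a·k))^(1/3) = (76.2×10³·9.4⁴/(8·17·11))^(1/3)
  = (397681)^(1/3) = 73.5380 mm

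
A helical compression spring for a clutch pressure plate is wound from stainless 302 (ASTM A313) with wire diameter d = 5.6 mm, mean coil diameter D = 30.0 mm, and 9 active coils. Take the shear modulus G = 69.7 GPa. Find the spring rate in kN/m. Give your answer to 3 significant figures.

k = Gd⁴/(8D³N_a) = (69.7×10³ × 5.6⁴) / (8 × 30.0³ × 9)
  = 6.85464e+07 / 1.944e+06 = 35.261 N/mm

35.3 kN/m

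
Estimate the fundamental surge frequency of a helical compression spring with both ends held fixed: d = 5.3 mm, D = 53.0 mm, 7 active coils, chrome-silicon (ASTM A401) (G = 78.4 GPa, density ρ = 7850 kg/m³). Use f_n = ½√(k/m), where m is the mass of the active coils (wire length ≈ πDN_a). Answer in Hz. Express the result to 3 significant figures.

95.9 Hz

k = Gd⁴/(8D³N_a) = (78.4×10³)(5.3⁴)/(8·53.0³·7) = 7.42 N/mm = 7420 N/m
Wire length L = πDN_a = π·53.0·7 = 1165.5 mm
m = ρ·(πd²/4)·L = 7850 × 22.062×10⁻⁶ m² × 1.1655 m = 0.20185 kg
f_n = ½√(k/m) = 0.5·√(7420/0.20185) = 0.5·√(36759) = 95.864 Hz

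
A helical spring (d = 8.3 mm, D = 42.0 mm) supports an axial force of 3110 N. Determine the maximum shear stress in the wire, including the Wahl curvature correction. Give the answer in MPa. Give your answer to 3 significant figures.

760 MPa

Spring index C = D/d = 42.0/8.3 = 5.0602
K_W = (4C−1)/(4C−4) + 0.615/C = 19.241/16.241 + 0.1215 = 1.3063
τ₀ = 8FD/(πd³) = 8·3110·42.0/(π·8.3³) = 1.04496e+06/1796.3 = 581.72 MPa
τ_max = K·τ₀ = 1.3063 × 581.72 = 759.88 MPa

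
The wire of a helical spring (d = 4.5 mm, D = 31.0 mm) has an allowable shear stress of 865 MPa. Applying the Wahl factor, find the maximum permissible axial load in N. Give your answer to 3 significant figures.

821 N

C = D/d = 31.0/4.5 = 6.8889
K_W = (4C−1)/(4C−4) + 0.615/C = 26.556/23.556 + 0.0893 = 1.2166
τ_max = K·8FD/(πd³) → F_max = τ_allow·πd³/(8DK)
F_max = 865·π·4.5³/(8·31.0·1.2166) = 2.4763e+05/301.72 = 820.71 N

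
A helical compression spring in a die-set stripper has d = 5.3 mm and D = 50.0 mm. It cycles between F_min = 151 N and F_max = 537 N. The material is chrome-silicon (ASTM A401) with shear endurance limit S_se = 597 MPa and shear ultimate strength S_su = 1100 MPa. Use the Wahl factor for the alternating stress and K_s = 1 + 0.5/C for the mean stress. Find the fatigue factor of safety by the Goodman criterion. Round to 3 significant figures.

C = D/d = 50.0/5.3 = 9.4340; K_W = (4C−1)/(4C−4)+0.615/C = 1.1541; K_s = 1+0.5/C = 1.0530
F_a = (F_max−F_min)/2 = 193 N; F_m = (F_max+F_min)/2 = 344 N
τ_a = K_W·8F_aD/(πd³) = 1.1541 × 165.06 = 190.5 MPa
τ_m = K_s·8F_mD/(πd³) = 1.0530 × 294.2 = 309.79 MPa
Goodman: 1/n_f = τ_a/S_se + τ_m/S_su = 190.5/597 + 309.79/1100 = 0.31909 + 0.28163 = 0.60072
n_f = 1/0.60072 = 1.665

1.66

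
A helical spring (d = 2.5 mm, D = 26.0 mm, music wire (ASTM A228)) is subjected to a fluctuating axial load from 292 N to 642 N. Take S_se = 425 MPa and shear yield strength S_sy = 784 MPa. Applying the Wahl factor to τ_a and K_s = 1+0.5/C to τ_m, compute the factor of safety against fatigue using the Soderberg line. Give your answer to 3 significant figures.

C = D/d = 26.0/2.5 = 10.4000; K_W = (4C−1)/(4C−4)+0.615/C = 1.1389; K_s = 1+0.5/C = 1.0481
F_a = (F_max−F_min)/2 = 175 N; F_m = (F_max+F_min)/2 = 467 N
τ_a = K_W·8F_aD/(πd³) = 1.1389 × 741.53 = 844.55 MPa
τ_m = K_s·8F_mD/(πd³) = 1.0481 × 1978.8 = 2074 MPa
Soderberg: 1/n_f = τ_a/S_se + τ_m/S_sy = 844.55/425 + 2074/784 = 1.98718 + 2.64538 = 4.6326
n_f = 1/4.6326 = 0.2159

0.216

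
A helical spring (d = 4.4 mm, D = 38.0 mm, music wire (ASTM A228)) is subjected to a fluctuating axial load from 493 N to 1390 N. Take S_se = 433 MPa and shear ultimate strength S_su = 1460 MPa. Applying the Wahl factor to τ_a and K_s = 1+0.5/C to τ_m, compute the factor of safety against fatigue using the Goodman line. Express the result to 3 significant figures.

0.465

C = D/d = 38.0/4.4 = 8.6364; K_W = (4C−1)/(4C−4)+0.615/C = 1.1694; K_s = 1+0.5/C = 1.0579
F_a = (F_max−F_min)/2 = 448.5 N; F_m = (F_max+F_min)/2 = 941.5 N
τ_a = K_W·8F_aD/(πd³) = 1.1694 × 509.48 = 595.8 MPa
τ_m = K_s·8F_mD/(πd³) = 1.0579 × 1069.5 = 1131.4 MPa
Goodman: 1/n_f = τ_a/S_se + τ_m/S_su = 595.8/433 + 1131.4/1460 = 1.37598 + 0.77495 = 2.1509
n_f = 1/2.1509 = 0.4649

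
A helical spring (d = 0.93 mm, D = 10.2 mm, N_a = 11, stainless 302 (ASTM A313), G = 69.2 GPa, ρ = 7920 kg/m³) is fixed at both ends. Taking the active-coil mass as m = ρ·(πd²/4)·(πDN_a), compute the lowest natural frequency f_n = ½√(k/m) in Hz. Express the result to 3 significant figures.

270 Hz

k = Gd⁴/(8D³N_a) = (69.2×10³)(0.93⁴)/(8·10.2³·11) = 0.55431 N/mm = 554.31 N/m
Wire length L = πDN_a = π·10.2·11 = 352.49 mm
m = ρ·(πd²/4)·L = 7920 × 0.67929×10⁻⁶ m² × 0.35249 m = 0.0018964 kg
f_n = ½√(k/m) = 0.5·√(554.31/0.0018964) = 0.5·√(2.923e+05) = 270.32 Hz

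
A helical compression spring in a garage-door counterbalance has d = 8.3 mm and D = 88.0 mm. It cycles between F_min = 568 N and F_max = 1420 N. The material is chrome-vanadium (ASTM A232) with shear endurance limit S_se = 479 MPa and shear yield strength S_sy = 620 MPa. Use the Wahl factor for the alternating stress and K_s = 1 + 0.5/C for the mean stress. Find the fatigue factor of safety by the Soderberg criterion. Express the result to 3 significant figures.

0.949

C = D/d = 88.0/8.3 = 10.6024; K_W = (4C−1)/(4C−4)+0.615/C = 1.1361; K_s = 1+0.5/C = 1.0472
F_a = (F_max−F_min)/2 = 426 N; F_m = (F_max+F_min)/2 = 994 N
τ_a = K_W·8F_aD/(πd³) = 1.1361 × 166.95 = 189.68 MPa
τ_m = K_s·8F_mD/(πd³) = 1.0472 × 389.56 = 407.93 MPa
Soderberg: 1/n_f = τ_a/S_se + τ_m/S_sy = 189.68/479 + 407.93/620 = 0.39599 + 0.65795 = 1.0539
n_f = 1/1.0539 = 0.9488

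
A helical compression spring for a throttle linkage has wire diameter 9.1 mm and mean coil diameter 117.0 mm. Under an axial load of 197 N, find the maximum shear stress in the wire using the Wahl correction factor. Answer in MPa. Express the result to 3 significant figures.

Spring index C = D/d = 117.0/9.1 = 12.8571
K_W = (4C−1)/(4C−4) + 0.615/C = 50.429/47.429 + 0.0478 = 1.1111
τ₀ = 8FD/(πd³) = 8·197·117.0/(π·9.1³) = 184392/2367.4 = 77.888 MPa
τ_max = K·τ₀ = 1.1111 × 77.888 = 86.54 MPa

86.5 MPa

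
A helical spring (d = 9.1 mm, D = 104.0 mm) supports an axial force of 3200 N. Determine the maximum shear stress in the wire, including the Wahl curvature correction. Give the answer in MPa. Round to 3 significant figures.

Spring index C = D/d = 104.0/9.1 = 11.4286
K_W = (4C−1)/(4C−4) + 0.615/C = 44.714/41.714 + 0.0538 = 1.1257
τ₀ = 8FD/(πd³) = 8·3200·104.0/(π·9.1³) = 2.6624e+06/2367.4 = 1124.6 MPa
τ_max = K·τ₀ = 1.1257 × 1124.6 = 1266 MPa

1270 MPa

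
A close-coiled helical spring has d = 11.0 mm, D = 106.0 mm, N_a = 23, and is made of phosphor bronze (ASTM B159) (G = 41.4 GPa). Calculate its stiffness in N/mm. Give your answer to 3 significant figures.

2.77 N/mm

k = Gd⁴/(8D³N_a) = (41.4×10³ × 11.0⁴) / (8 × 106.0³ × 23)
  = 6.06137e+08 / 2.19147e+08 = 2.7659 N/mm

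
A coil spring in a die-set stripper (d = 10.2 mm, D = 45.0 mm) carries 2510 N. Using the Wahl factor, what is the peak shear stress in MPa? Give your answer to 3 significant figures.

Spring index C = D/d = 45.0/10.2 = 4.4118
K_W = (4C−1)/(4C−4) + 0.615/C = 16.647/13.647 + 0.1394 = 1.3592
τ₀ = 8FD/(πd³) = 8·2510·45.0/(π·10.2³) = 903600/3333.9 = 271.04 MPa
τ_max = K·τ₀ = 1.3592 × 271.04 = 368.4 MPa

368 MPa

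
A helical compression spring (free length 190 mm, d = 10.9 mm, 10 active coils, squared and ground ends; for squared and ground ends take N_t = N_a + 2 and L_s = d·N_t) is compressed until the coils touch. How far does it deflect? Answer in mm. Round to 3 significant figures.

59.2 mm

N_t = 12; L_s = 10.9·12 = 130.8 mm
δ_solid = L₀ − L_s = 190 − 130.8 = 59.2 mm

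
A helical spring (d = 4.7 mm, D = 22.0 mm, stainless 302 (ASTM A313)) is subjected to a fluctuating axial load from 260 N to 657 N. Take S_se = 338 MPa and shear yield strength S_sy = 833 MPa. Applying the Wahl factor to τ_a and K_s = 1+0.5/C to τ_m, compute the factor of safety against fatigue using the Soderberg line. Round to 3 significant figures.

1.33

C = D/d = 22.0/4.7 = 4.6809; K_W = (4C−1)/(4C−4)+0.615/C = 1.3351; K_s = 1+0.5/C = 1.1068
F_a = (F_max−F_min)/2 = 198.5 N; F_m = (F_max+F_min)/2 = 458.5 N
τ_a = K_W·8F_aD/(πd³) = 1.3351 × 107.11 = 143.01 MPa
τ_m = K_s·8F_mD/(πd³) = 1.1068 × 247.41 = 273.83 MPa
Soderberg: 1/n_f = τ_a/S_se + τ_m/S_sy = 143.01/338 + 273.83/833 = 0.42310 + 0.32873 = 0.75183
n_f = 1/0.75183 = 1.33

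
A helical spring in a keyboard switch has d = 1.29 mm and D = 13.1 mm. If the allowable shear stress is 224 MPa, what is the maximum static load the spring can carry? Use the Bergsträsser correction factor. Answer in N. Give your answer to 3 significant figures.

12.7 N

C = D/d = 13.1/1.29 = 10.1550
K_B = (4C+2)/(4C−3) = 42.620/37.620 = 1.1329
τ_max = K·8FD/(πd³) → F_max = τ_allow·πd³/(8DK)
F_max = 224·π·1.29³/(8·13.1·1.1329) = 1510.7/118.73 = 12.724 N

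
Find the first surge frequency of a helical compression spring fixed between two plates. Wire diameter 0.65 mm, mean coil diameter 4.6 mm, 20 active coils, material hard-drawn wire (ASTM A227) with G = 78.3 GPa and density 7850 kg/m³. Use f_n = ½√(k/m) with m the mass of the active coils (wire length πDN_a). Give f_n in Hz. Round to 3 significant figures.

546 Hz

k = Gd⁴/(8D³N_a) = (78.3×10³)(0.65⁴)/(8·4.6³·20) = 0.89747 N/mm = 897.47 N/m
Wire length L = πDN_a = π·4.6·20 = 289.03 mm
m = ρ·(πd²/4)·L = 7850 × 0.33183×10⁻⁶ m² × 0.28903 m = 0.00075288 kg
f_n = ½√(k/m) = 0.5·√(897.47/0.00075288) = 0.5·√(1.1921e+06) = 545.91 Hz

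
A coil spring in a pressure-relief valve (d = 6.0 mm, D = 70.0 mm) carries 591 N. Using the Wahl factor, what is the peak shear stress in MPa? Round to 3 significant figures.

Spring index C = D/d = 70.0/6.0 = 11.6667
K_W = (4C−1)/(4C−4) + 0.615/C = 45.667/42.667 + 0.0527 = 1.1230
τ₀ = 8FD/(πd³) = 8·591·70.0/(π·6.0³) = 330960/678.58 = 487.72 MPa
τ_max = K·τ₀ = 1.1230 × 487.72 = 547.72 MPa

548 MPa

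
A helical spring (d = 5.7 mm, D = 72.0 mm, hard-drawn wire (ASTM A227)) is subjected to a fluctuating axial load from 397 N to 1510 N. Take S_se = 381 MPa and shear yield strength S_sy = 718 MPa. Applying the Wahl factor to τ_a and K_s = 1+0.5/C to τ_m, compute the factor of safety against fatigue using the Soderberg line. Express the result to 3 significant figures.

C = D/d = 72.0/5.7 = 12.6316; K_W = (4C−1)/(4C−4)+0.615/C = 1.1132; K_s = 1+0.5/C = 1.0396
F_a = (F_max−F_min)/2 = 556.5 N; F_m = (F_max+F_min)/2 = 953.5 N
τ_a = K_W·8F_aD/(πd³) = 1.1132 × 550.95 = 613.3 MPa
τ_m = K_s·8F_mD/(πd³) = 1.0396 × 943.99 = 981.36 MPa
Soderberg: 1/n_f = τ_a/S_se + τ_m/S_sy = 613.3/381 + 981.36/718 = 1.60971 + 1.36680 = 2.9765
n_f = 1/2.9765 = 0.336

0.336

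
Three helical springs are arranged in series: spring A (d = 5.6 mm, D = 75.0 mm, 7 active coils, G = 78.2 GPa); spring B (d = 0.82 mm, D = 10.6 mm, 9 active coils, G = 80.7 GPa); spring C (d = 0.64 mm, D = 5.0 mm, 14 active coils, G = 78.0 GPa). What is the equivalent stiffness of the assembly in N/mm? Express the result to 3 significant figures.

0.268 N/mm

k_A = Gd⁴/(8D³N_a) = (78.2×10³)(5.6⁴)/(8·75.0³·7) = 3.2553 N/mm
k_B = Gd⁴/(8D³N_a) = (80.7×10³)(0.82⁴)/(8·10.6³·9) = 0.42548 N/mm
k_C = Gd⁴/(8D³N_a) = (78.0×10³)(0.64⁴)/(8·5.0³·14) = 0.93473 N/mm
Series: 1/k_eq = 1/3.2553 + 1/0.42548 + 1/0.93473 = 3.7273; k_eq = 0.26829 N/mm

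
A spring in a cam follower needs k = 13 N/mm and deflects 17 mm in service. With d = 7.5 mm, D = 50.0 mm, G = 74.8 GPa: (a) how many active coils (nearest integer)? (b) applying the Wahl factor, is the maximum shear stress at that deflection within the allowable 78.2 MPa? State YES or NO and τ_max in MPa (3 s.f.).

(a) 18 coils; (b) NO, τ_max = 82.6 MPa

N_a = Gd⁴/(8D³k) = (74.8×10³)(7.5⁴)/(8·50.0³·13) = 18.21 → N_a = 18
Actual rate k = Gd⁴/(8D³·18) = 13.148 N/mm
Working load F = kδ = 13.148·17 = 223.52 N
C = 50.0/7.5 = 6.6667; K_W = (4C−1)/(4C−4)+0.615/C = 1.2246
τ_max = K_W·8FD/(πd³) = 1.2246·67.46 = 82.612 MPa
τ_max > 78.2 MPa → exceeds allowable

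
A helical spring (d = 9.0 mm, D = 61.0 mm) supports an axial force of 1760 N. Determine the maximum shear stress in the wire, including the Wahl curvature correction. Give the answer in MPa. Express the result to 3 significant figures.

458 MPa

Spring index C = D/d = 61.0/9.0 = 6.7778
K_W = (4C−1)/(4C−4) + 0.615/C = 26.111/23.111 + 0.0907 = 1.2205
τ₀ = 8FD/(πd³) = 8·1760·61.0/(π·9.0³) = 858880/2290.2 = 375.02 MPa
τ_max = K·τ₀ = 1.2205 × 375.02 = 457.73 MPa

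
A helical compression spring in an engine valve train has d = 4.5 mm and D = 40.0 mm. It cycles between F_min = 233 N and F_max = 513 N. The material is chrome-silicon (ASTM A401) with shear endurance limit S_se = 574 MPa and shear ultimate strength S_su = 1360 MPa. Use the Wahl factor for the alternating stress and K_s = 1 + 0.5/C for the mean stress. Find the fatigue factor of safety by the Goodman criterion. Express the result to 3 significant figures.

1.56

C = D/d = 40.0/4.5 = 8.8889; K_W = (4C−1)/(4C−4)+0.615/C = 1.1643; K_s = 1+0.5/C = 1.0562
F_a = (F_max−F_min)/2 = 140 N; F_m = (F_max+F_min)/2 = 373 N
τ_a = K_W·8F_aD/(πd³) = 1.1643 × 156.49 = 182.2 MPa
τ_m = K_s·8F_mD/(πd³) = 1.0562 × 416.94 = 440.39 MPa
Goodman: 1/n_f = τ_a/S_se + τ_m/S_su = 182.2/574 + 440.39/1360 = 0.31742 + 0.32382 = 0.64123
n_f = 1/0.64123 = 1.559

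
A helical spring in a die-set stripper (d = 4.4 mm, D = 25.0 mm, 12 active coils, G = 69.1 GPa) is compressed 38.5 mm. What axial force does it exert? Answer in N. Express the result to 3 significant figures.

k = Gd⁴/(8D³N_a) = (69.1×10³)(4.4⁴)/(8·25.0³·12) = 17.266 N/mm
F = k·δ = 17.266 × 38.5 = 664.75 N

665 N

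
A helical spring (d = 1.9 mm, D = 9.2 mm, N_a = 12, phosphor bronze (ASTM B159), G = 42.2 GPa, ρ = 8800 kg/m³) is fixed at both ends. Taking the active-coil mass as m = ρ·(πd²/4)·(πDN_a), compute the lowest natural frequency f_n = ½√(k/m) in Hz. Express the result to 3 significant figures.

461 Hz

k = Gd⁴/(8D³N_a) = (42.2×10³)(1.9⁴)/(8·9.2³·12) = 7.3569 N/mm = 7356.9 N/m
Wire length L = πDN_a = π·9.2·12 = 346.83 mm
m = ρ·(πd²/4)·L = 8800 × 2.8353×10⁻⁶ m² × 0.34683 m = 0.0086536 kg
f_n = ½√(k/m) = 0.5·√(7356.9/0.0086536) = 0.5·√(8.5015e+05) = 461.02 Hz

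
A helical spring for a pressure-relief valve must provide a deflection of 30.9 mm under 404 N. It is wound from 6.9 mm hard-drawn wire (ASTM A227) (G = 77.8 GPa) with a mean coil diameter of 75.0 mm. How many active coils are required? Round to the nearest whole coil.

4

Required rate k = F/δ = 404/30.9 = 13.074 N/mm
N_a = Gd⁴/(8D³k) = (77.8×10³ × 6.9⁴)/(8 × 75.0³ × 13.074)
    = 1.7635e+08 / 4.41262e+07 = 3.996 → 4 coils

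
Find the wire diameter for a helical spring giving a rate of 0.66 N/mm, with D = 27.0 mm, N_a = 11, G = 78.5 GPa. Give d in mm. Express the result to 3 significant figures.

d = (8D³N_a·k / G)^(1/4) = (8·27.0³·11·0.66 / (78.5×10³))^0.25
  = (14.563)^0.25 = 1.9535 mm

1.95 mm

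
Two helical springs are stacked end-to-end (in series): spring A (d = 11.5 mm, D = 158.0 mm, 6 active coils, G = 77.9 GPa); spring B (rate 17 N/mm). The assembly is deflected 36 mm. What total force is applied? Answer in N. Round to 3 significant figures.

k_A = Gd⁴/(8D³N_a) = (77.9×10³)(11.5⁴)/(8·158.0³·6) = 7.1964 N/mm
Series: 1/k_eq = 1/7.1964 + 1/17 = 0.19778; k_eq = 5.0561 N/mm
F = k_eq·δ = 5.0561·36 = 182.02 N

182 N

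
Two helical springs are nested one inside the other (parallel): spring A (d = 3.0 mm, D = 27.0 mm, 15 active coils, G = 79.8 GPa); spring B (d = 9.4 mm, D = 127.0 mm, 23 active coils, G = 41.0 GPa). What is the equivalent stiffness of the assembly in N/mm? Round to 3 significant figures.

k_A = Gd⁴/(8D³N_a) = (79.8×10³)(3.0⁴)/(8·27.0³·15) = 2.7366 N/mm
k_B = Gd⁴/(8D³N_a) = (41.0×10³)(9.4⁴)/(8·127.0³·23) = 0.84931 N/mm
Parallel: k_eq = 2.7366 + 0.84931 = 3.5859 N/mm

3.59 N/mm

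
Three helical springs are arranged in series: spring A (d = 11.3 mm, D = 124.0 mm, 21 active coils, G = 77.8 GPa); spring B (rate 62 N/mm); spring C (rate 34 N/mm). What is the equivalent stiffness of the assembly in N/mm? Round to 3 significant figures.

3.36 N/mm

k_A = Gd⁴/(8D³N_a) = (77.8×10³)(11.3⁴)/(8·124.0³·21) = 3.9602 N/mm
Series: 1/k_eq = 1/3.9602 + 1/62 + 1/34 = 0.29805; k_eq = 3.3551 N/mm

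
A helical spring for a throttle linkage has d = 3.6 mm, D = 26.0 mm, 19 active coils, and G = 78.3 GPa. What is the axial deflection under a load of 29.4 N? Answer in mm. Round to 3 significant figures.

k = Gd⁴/(8D³N_a) = (78.3×10³)(3.6⁴)/(8·26.0³·19) = 4.9228 N/mm
δ = F/k = 29.4 / 4.9228 = 5.9723 mm

5.97 mm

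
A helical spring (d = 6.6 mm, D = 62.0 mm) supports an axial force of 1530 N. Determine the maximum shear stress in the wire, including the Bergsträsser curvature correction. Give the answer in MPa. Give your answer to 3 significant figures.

Spring index C = D/d = 62.0/6.6 = 9.3939
K_B = (4C+2)/(4C−3) = 39.576/34.576 = 1.1446
τ₀ = 8FD/(πd³) = 8·1530·62.0/(π·6.6³) = 758880/903.2 = 840.22 MPa
τ_max = K·τ₀ = 1.1446 × 840.22 = 961.72 MPa

962 MPa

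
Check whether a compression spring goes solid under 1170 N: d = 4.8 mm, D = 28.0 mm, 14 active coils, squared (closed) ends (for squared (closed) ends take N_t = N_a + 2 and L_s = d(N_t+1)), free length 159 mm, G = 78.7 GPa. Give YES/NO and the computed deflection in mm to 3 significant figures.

NO, δ = 68.9 mm

k = Gd⁴/(8D³N_a) = (78.7×10³)(4.8⁴)/(8·28.0³·14) = 16.992 N/mm
N_t = 16; L_s = 4.8·17 = 81.6 mm; δ_solid = L₀ − L_s = 159 − 81.6 = 77.4 mm
δ = F/k = 1170/16.992 = 68.855 mm
δ < δ_solid → spring does not go solid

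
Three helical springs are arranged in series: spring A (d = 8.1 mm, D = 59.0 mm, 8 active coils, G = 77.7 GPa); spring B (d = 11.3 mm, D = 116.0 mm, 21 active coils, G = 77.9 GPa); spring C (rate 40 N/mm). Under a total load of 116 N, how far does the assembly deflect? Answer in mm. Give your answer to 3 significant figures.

k_A = Gd⁴/(8D³N_a) = (77.7×10³)(8.1⁴)/(8·59.0³·8) = 25.446 N/mm
k_B = Gd⁴/(8D³N_a) = (77.9×10³)(11.3⁴)/(8·116.0³·21) = 4.8436 N/mm
Series: 1/k_eq = 1/25.446 + 1/4.8436 + 1/40 = 0.27076; k_eq = 3.6934 N/mm
δ = F/k_eq = 116/3.6934 = 31.408 mm

31.4 mm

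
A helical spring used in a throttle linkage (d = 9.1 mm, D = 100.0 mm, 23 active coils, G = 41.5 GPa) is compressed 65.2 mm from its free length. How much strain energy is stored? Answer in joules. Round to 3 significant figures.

3.29 J

k = Gd⁴/(8D³N_a) = (41.5×10³)(9.1⁴)/(8·100.0³·23) = 1.5467 N/mm
U = ½kδ² = 0.5 × 1.5467 × 65.2² = 3287.5 N·mm = 3.2875 J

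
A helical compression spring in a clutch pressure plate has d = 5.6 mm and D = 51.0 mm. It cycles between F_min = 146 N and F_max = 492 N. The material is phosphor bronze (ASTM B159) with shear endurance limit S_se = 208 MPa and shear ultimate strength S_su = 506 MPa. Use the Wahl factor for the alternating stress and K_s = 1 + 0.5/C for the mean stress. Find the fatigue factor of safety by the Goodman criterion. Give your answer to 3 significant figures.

C = D/d = 51.0/5.6 = 9.1071; K_W = (4C−1)/(4C−4)+0.615/C = 1.1600; K_s = 1+0.5/C = 1.0549
F_a = (F_max−F_min)/2 = 173 N; F_m = (F_max+F_min)/2 = 319 N
τ_a = K_W·8F_aD/(πd³) = 1.1600 × 127.94 = 148.41 MPa
τ_m = K_s·8F_mD/(πd³) = 1.0549 × 235.9 = 248.86 MPa
Goodman: 1/n_f = τ_a/S_se + τ_m/S_su = 148.41/208 + 248.86/506 = 0.71351 + 0.49181 = 1.2053
n_f = 1/1.2053 = 0.8297

0.830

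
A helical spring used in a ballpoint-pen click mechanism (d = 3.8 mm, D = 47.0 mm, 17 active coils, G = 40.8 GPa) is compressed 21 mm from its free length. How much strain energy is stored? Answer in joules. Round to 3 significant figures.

k = Gd⁴/(8D³N_a) = (40.8×10³)(3.8⁴)/(8·47.0³·17) = 0.60251 N/mm
U = ½kδ² = 0.5 × 0.60251 × 21² = 132.85 N·mm = 0.13285 J

0.133 J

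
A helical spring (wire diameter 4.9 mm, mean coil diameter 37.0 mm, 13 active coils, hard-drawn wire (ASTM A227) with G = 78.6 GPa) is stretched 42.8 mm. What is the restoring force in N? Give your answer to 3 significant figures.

k = Gd⁴/(8D³N_a) = (78.6×10³)(4.9⁴)/(8·37.0³·13) = 8.6014 N/mm
F = k·δ = 8.6014 × 42.8 = 368.14 N

368 N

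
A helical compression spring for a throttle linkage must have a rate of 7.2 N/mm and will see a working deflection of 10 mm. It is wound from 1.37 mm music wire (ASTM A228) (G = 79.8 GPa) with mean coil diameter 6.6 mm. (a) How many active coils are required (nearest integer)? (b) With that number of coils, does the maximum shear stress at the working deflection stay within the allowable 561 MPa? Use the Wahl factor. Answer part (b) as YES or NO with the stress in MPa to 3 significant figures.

N_a = Gd⁴/(8D³k) = (79.8×10³)(1.37⁴)/(8·6.6³·7.2) = 16.98 → N_a = 17
Actual rate k = Gd⁴/(8D³·17) = 7.1898 N/mm
Working load F = kδ = 7.1898·10 = 71.898 N
C = 6.6/1.37 = 4.8175; K_W = (4C−1)/(4C−4)+0.615/C = 1.3241
τ_max = K_W·8FD/(πd³) = 1.3241·469.93 = 622.25 MPa
τ_max > 561 MPa → exceeds allowable

(a) 17 coils; (b) NO, τ_max = 622 MPa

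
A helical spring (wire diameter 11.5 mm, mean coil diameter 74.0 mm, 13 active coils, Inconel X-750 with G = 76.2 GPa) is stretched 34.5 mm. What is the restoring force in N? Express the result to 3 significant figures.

1090 N

k = Gd⁴/(8D³N_a) = (76.2×10³)(11.5⁴)/(8·74.0³·13) = 31.624 N/mm
F = k·δ = 31.624 × 34.5 = 1091 N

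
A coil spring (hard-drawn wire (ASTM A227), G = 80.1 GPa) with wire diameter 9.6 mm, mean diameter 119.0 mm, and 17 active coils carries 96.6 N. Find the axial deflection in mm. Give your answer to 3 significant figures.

32.5 mm

k = Gd⁴/(8D³N_a) = (80.1×10³)(9.6⁴)/(8·119.0³·17) = 2.9685 N/mm
δ = F/k = 96.6 / 2.9685 = 32.542 mm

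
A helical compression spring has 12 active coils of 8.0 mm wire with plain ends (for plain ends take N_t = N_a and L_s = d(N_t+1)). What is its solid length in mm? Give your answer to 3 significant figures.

plain ends: N_t = N_a = 12
L_s = d·(N_t+1) = 8.0 × 13 = 104 mm

104 mm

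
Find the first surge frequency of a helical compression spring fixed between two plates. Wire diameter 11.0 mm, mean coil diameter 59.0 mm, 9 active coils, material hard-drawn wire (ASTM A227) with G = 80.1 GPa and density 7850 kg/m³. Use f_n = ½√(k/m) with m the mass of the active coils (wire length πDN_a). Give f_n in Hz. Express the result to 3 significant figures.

126 Hz

k = Gd⁴/(8D³N_a) = (80.1×10³)(11.0⁴)/(8·59.0³·9) = 79.308 N/mm = 79308 N/m
Wire length L = πDN_a = π·59.0·9 = 1668.2 mm
m = ρ·(πd²/4)·L = 7850 × 95.033×10⁻⁶ m² × 1.6682 m = 1.2445 kg
f_n = ½√(k/m) = 0.5·√(79308/1.2445) = 0.5·√(63727) = 126.22 Hz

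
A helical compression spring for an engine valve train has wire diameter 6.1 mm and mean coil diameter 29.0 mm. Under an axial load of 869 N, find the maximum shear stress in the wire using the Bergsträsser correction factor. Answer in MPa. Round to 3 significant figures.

371 MPa

Spring index C = D/d = 29.0/6.1 = 4.7541
K_B = (4C+2)/(4C−3) = 21.016/16.016 = 1.3122
τ₀ = 8FD/(πd³) = 8·869·29.0/(π·6.1³) = 201608/713.08 = 282.73 MPa
τ_max = K·τ₀ = 1.3122 × 282.73 = 370.99 MPa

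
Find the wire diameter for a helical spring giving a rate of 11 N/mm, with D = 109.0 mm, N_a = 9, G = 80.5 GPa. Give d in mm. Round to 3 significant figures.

d = (8D³N_a·k / G)^(1/4) = (8·109.0³·9·11 / (80.5×10³))^0.25
  = (12741)^0.25 = 10.6243 mm

10.6 mm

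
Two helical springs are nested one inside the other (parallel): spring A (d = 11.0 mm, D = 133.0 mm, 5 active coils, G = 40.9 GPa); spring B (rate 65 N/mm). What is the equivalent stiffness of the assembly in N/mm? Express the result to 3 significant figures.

71.4 N/mm

k_A = Gd⁴/(8D³N_a) = (40.9×10³)(11.0⁴)/(8·133.0³·5) = 6.3633 N/mm
Parallel: k_eq = 6.3633 + 65 = 71.363 N/mm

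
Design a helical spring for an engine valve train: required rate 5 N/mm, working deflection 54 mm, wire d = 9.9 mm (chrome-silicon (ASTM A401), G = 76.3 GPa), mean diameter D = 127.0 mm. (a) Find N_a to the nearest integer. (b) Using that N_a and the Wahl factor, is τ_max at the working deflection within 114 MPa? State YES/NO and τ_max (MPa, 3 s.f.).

(a) 9 coils; (b) YES, τ_max = 99.4 MPa

N_a = Gd⁴/(8D³k) = (76.3×10³)(9.9⁴)/(8·127.0³·5) = 8.945 → N_a = 9
Actual rate k = Gd⁴/(8D³·9) = 4.9696 N/mm
Working load F = kδ = 4.9696·54 = 268.36 N
C = 127.0/9.9 = 12.8283; K_W = (4C−1)/(4C−4)+0.615/C = 1.1113
τ_max = K_W·8FD/(πd³) = 1.1113·89.445 = 99.404 MPa
τ_max ≤ 114 MPa → acceptable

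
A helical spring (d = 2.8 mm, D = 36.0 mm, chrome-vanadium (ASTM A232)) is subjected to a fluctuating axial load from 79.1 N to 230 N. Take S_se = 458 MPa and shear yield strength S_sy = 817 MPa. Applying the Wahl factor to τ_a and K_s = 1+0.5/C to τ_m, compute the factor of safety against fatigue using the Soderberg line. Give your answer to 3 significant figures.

0.631

C = D/d = 36.0/2.8 = 12.8571; K_W = (4C−1)/(4C−4)+0.615/C = 1.1111; K_s = 1+0.5/C = 1.0389
F_a = (F_max−F_min)/2 = 75.45 N; F_m = (F_max+F_min)/2 = 154.55 N
τ_a = K_W·8F_aD/(πd³) = 1.1111 × 315.09 = 350.09 MPa
τ_m = K_s·8F_mD/(πd³) = 1.0389 × 645.41 = 670.51 MPa
Soderberg: 1/n_f = τ_a/S_se + τ_m/S_sy = 350.09/458 + 670.51/817 = 0.76438 + 0.82070 = 1.5851
n_f = 1/1.5851 = 0.6309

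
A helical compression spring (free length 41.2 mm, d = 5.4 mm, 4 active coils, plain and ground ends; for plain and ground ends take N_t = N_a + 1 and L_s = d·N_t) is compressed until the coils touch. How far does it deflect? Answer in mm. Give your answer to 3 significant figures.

N_t = 5; L_s = 5.4·5 = 27 mm
δ_solid = L₀ − L_s = 41.2 − 27 = 14.2 mm

14.2 mm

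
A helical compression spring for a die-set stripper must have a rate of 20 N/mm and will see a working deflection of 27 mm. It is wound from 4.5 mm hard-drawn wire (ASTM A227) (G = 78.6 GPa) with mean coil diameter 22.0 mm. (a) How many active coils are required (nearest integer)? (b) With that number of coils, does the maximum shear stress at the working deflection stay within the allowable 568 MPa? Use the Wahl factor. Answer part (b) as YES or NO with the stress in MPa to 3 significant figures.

N_a = Gd⁴/(8D³k) = (78.6×10³)(4.5⁴)/(8·22.0³·20) = 18.92 → N_a = 19
Actual rate k = Gd⁴/(8D³·19) = 19.914 N/mm
Working load F = kδ = 19.914·27 = 537.68 N
C = 22.0/4.5 = 4.8889; K_W = (4C−1)/(4C−4)+0.615/C = 1.3187
τ_max = K_W·8FD/(πd³) = 1.3187·330.56 = 435.89 MPa
τ_max ≤ 568 MPa → acceptable

(a) 19 coils; (b) YES, τ_max = 436 MPa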